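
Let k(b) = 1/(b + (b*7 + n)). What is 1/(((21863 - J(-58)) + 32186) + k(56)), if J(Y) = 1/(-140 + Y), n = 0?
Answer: 44352/2397181571 ≈ 1.8502e-5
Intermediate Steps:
k(b) = 1/(8*b) (k(b) = 1/(b + (b*7 + 0)) = 1/(b + (7*b + 0)) = 1/(b + 7*b) = 1/(8*b))
1/(((21863 - J(-58)) + 32186) + k(56)) = 1/(((21863 - 1/(-140 - 58)) + 32186) + (⅛)/56) = 1/(((21863 - 1/(-198)) + 32186) + (⅛)*(1/56)) = 1/(((21863 - 1*(-1/198)) + 32186) + 1/448) = 1/(((21863 + 1/198) + 32186) + 1/448) = 1/((4328875/198 + 32186) + 1/448) = 1/(10701703/198 + 1/448) = 1/(2397181571/44352) = 44352/2397181571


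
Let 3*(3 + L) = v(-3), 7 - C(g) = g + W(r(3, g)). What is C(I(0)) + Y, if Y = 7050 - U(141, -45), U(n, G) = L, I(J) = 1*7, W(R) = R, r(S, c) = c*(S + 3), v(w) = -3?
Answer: 7012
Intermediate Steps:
r(S, c) = c*(3 + S)
I(J) = 7
C(g) = 7 - 7*g (C(g) = 7 - (g + g*(3 + 3)) = 7 - (g + g*6) = 7 - (g + 6*g) = 7 - 7*g)
L = -4 (L = -3 + (⅓)*(-3) = -3 - 1 = -4)
U(n, G) = -4
Y = 7054 (Y = 7050 - 1*(-4) = 7050 + 4 = 7054)
C(I(0)) + Y = (7 - 7*7) + 7054 = (7 - 49) + 7054 = -42 + 7054 = 7012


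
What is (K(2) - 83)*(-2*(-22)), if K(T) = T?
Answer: -3564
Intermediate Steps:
(K(2) - 83)*(-2*(-22)) = (2 - 83)*(-2*(-22)) = -(-81)*(-44) = -81*44 = -3564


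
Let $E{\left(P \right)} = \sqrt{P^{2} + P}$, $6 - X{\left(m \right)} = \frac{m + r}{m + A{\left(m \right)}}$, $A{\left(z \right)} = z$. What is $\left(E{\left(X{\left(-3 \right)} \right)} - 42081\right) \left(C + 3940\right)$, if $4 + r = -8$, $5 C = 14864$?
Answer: $- \frac{1454487684}{5} + \frac{51846 \sqrt{7}}{5} \approx -2.9087 \cdot 10^{8}$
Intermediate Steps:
$C = \frac{14864}{5}$ ($C = \frac{1}{5} \cdot 14864 = \frac{14864}{5} \approx 2972.8$)
$r = -12$ ($r = -4 - 8 = -12$)
$X{\left(m \right)} = 6 - \frac{-12 + m}{2 m}$ ($X{\left(m \right)} = 6 - \frac{m - 12}{m + m} = 6 - \frac{-12 + m}{2 m}$)
$E{\left(P \right)} = \sqrt{P + P^{2}}$
$\left(E{\left(X{\left(-3 \right)} \right)} - 42081\right) \left(C + 3940\right) = \left(\sqrt{\left(\frac{11}{2} + \frac{6}{-3}\right) \left(1 + \left(\frac{11}{2} + \frac{6}{-3}\right)\right)} - 42081\right) \left(\frac{14864}{5} + 3940\right) = \left(\sqrt{\left(\frac{11}{2} + 6 \left(- \frac{1}{3}\right)\right) \left(1 + \left(\frac{11}{2} + 6 \left(- \frac{1}{3}\right)\right)\right)} - 42081\right) \frac{34564}{5} = \left(\sqrt{\left(\frac{11}{2} - 2\right) \left(1 + \left(\frac{11}{2} - 2\right)\right)} - 42081\right) \frac{34564}{5} = \left(\sqrt{\frac{7 \left(1 + \frac{7}{2}\right)}{2}} - 42081\right) \frac{34564}{5} = \left(\sqrt{\frac{7}{2} \cdot \frac{9}{2}} - 42081\right) \frac{34564}{5} = \left(\sqrt{\frac{63}{4}} - 42081\right) \frac{34564}{5} = \left(\frac{3 \sqrt{7}}{2} - 42081\right) \frac{34564}{5} = \left(-42081 + \frac{3 \sqrt{7}}{2}\right) \frac{34564}{5} = - \frac{1454487684}{5} + \frac{51846 \sqrt{7}}{5}$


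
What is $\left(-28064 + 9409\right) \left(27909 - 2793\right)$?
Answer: $-468538980$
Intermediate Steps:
$\left(-28064 + 9409\right) \left(27909 - 2793\right) = \left(-18655\right) 25116 = -468538980$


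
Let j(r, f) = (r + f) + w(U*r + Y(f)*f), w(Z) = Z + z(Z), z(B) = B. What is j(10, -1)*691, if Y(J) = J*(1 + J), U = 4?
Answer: 61499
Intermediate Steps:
w(Z) = 2*Z (w(Z) = Z + Z = 2*Z)
j(r, f) = f + 9*r + 2*f²*(1 + f) (j(r, f) = (r + f) + 2*(4*r + (f*(1 + f))*f) = (f + r) + 2*(4*r + f²*(1 + f)) = (f + r) + (8*r + 2*f²*(1 + f)) = f + 9*r + 2*f²*(1 + f))
j(10, -1)*691 = (-1 + 9*10 + 2*(-1)²*(1 - 1))*691 = (-1 + 90 + 2*1*0)*691 = (-1 + 90 + 0)*691 = 89*691 = 61499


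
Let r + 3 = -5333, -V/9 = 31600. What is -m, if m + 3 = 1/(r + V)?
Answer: 869209/289736 ≈ 3.0000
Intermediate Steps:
V = -284400 (V = -9*31600 = -284400)
r = -5336 (r = -3 - 5333 = -5336)
m = -869209/289736 (m = -3 + 1/(-5336 - 284400) = -3 + 1/(-289736) = -3 - 1/289736 = -869209/289736 ≈ -3.0000)
-m = -1*(-869209/289736) = 869209/289736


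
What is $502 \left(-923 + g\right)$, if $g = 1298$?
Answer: $188250$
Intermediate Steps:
$502 \left(-923 + g\right) = 502 \left(-923 + 1298\right) = 502 \cdot 375 = 188250$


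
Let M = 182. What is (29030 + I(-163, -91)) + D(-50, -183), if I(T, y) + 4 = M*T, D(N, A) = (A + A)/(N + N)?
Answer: -31817/50 ≈ -636.34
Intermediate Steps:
D(N, A) = A/N (D(N, A) = (2*A)/((2*N)) = (2*A)*(1/(2*N)) = A/N)
I(T, y) = -4 + 182*T
(29030 + I(-163, -91)) + D(-50, -183) = (29030 + (-4 + 182*(-163))) - 183/(-50) = (29030 + (-4 - 29666)) - 183*(-1/50) = (29030 - 29670) + 183/50 = -640 + 183/50 = -31817/50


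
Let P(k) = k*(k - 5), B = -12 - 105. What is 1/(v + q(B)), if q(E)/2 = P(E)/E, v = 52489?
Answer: 1/52245 ≈ 1.9141e-5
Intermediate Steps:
B = -117
P(k) = k*(-5 + k)
q(E) = -10 + 2*E (q(E) = 2*((E*(-5 + E))/E) = 2*(-5 + E) = -10 + 2*E)
1/(v + q(B)) = 1/(52489 + (-10 + 2*(-117))) = 1/(52489 + (-10 - 234)) = 1/(52489 - 244) = 1/52245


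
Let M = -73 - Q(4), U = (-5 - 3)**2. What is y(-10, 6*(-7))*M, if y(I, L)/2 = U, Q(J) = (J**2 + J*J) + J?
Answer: -13952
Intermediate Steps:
Q(J) = J + 2*J**2 (Q(J) = (J**2 + J**2) + J = 2*J**2 + J = J + 2*J**2)
U = 64 (U = (-8)**2 = 64)
y(I, L) = 128 (y(I, L) = 2*64 = 128)
M = -109 (M = -73 - 4*(1 + 2*4) = -73 - 4*(1 + 8) = -73 - 4*9 = -73 - 1*36 = -73 - 36 = -109)
y(-10, 6*(-7))*M = 128*(-109) = -13952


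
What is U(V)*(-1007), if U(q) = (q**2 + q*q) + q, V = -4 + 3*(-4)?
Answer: -499472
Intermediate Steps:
V = -16 (V = -4 - 12 = -16)
U(q) = q + 2*q**2 (U(q) = (q**2 + q**2) + q = 2*q**2 + q = q + 2*q**2)
U(V)*(-1007) = -16*(1 + 2*(-16))*(-1007) = -16*(1 - 32)*(-1007) = -16*(-31)*(-1007) = 496*(-1007) = -499472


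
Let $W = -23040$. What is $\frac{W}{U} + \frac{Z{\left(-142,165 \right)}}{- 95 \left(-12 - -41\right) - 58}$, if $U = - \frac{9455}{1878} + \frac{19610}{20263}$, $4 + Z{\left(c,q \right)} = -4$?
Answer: $\frac{493266649272392}{87067461221} \approx 5665.3$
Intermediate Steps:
$Z{\left(c,q \right)} = -8$ ($Z{\left(c,q \right)} = -4 - 4 = -8$)
$U = - \frac{154759085}{38053914}$ ($U = \left(-9455\right) \frac{1}{1878} + 19610 \cdot \frac{1}{20263} = - \frac{9455}{1878} + \frac{19610}{20263} = - \frac{154759085}{38053914} \approx -4.0668$)
$\frac{W}{U} + \frac{Z{\left(-142,165 \right)}}{- 95 \left(-12 - -41\right) - 58} = - \frac{23040}{- \frac{154759085}{38053914}} - \frac{8}{- 95 \left(-12 - -41\right) - 58} = \left(-23040\right) \left(- \frac{38053914}{154759085}\right) - \frac{8}{- 95 \left(-12 + 41\right) - 58} = \frac{175352435712}{30951817} - \frac{8}{\left(-95\right) 29 - 58} = \frac{175352435712}{30951817} - \frac{8}{-2755 - 58} = \frac{175352435712}{30951817} - \frac{8}{-2813} = \frac{175352435712}{30951817} - - \frac{8}{2813} = \frac{175352435712}{30951817} + \frac{8}{2813} = \frac{493266649272392}{87067461221}$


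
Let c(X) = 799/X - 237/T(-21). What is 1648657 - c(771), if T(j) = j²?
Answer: 62284593955/37779 ≈ 1.6487e+6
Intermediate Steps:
c(X) = -79/147 + 799/X (c(X) = 799/X - 237/((-21)²) = 799/X - 237/441 = 799/X - 237*1/441 = 799/X - 79/147 = -79/147 + 799/X)
1648657 - c(771) = 1648657 - (-79/147 + 799/771) = 1648657 - 1*18848/37779 = 1648657 - 18848/37779 = 62284593955/37779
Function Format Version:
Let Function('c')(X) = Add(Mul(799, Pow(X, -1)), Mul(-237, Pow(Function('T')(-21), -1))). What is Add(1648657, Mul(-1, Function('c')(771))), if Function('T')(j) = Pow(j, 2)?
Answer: Rational(62284593955, 37779) ≈ 1.6487e+6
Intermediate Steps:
Function('c')(X) = Add(Rational(-79, 147), Mul(799, Pow(X, -1))) (Function('c')(X) = Add(Mul(799, Pow(X, -1)), Mul(-237, Pow(Pow(-21, 2), -1))) = Add(Mul(799, Pow(X, -1)), Mul(-237, Pow(441, -1))) = Add(Mul(799, Pow(X, -1)), Mul(-237, Rational(1, 441))) = Add(Mul(799, Pow(X, -1)), Rational(-79, 147)) = Add(Rational(-79, 147), Mul(799, Pow(X, -1))))
Add(1648657, Mul(-1, Function('c')(771))) = Add(1648657, Mul(-1, Add(Rational(-79, 147), Mul(799, Pow(771, -1))))) = Add(1648657, Mul(-1, Add(Rational(-79, 147), Mul(799, Rational(1, 771))))) = Add(1648657, Mul(-1, Add(Rational(-79, 147), Rational(799, 771)))) = Add(1648657, Mul(-1, Rational(18848, 37779))) = Add(1648657, Rational(-18848, 37779)) = Rational(62284593955, 37779)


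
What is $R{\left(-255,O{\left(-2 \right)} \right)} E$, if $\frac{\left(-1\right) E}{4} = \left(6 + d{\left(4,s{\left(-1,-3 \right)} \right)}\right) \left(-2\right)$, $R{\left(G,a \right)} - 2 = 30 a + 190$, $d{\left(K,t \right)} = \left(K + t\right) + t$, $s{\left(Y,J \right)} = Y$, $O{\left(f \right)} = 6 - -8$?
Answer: $39168$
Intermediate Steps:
$O{\left(f \right)} = 14$ ($O{\left(f \right)} = 6 + 8 = 14$)
$d{\left(K,t \right)} = K + 2 t$
$R{\left(G,a \right)} = 192 + 30 a$ ($R{\left(G,a \right)} = 2 + \left(30 a + 190\right) = 2 + \left(190 + 30 a\right) = 192 + 30 a$)
$E = 64$ ($E = - 4 \left(6 + \left(4 + 2 \left(-1\right)\right)\right) \left(-2\right) = - 4 \left(6 + \left(4 - 2\right)\right) \left(-2\right) = - 4 \left(6 + 2\right) \left(-2\right) = - 4 \cdot 8 \left(-2\right) = \left(-4\right) \left(-16\right) = 64$)
$R{\left(-255,O{\left(-2 \right)} \right)} E = \left(192 + 30 \cdot 14\right) 64 = \left(192 + 420\right) 64 = 612 \cdot 64 = 39168$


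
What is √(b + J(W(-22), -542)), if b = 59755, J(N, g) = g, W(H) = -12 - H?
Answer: √59213 ≈ 243.34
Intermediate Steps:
√(b + J(W(-22), -542)) = √(59755 - 542) = √59213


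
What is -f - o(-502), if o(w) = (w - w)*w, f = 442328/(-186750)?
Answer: 221164/93375 ≈ 2.3686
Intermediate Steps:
f = -221164/93375 (f = 442328*(-1/186750) = -221164/93375 ≈ -2.3686)
o(w) = 0 (o(w) = 0*w = 0)
-f - o(-502) = -1*(-221164/93375) - 1*0 = 221164/93375 + 0 = 221164/93375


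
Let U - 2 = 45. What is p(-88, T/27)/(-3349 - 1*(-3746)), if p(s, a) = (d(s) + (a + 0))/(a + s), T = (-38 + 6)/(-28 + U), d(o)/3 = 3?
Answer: -4585/17934872 ≈ -0.00025565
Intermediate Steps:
d(o) = 9 (d(o) = 3*3 = 9)
U = 47 (U = 2 + 45 = 47)
T = -32/19 (T = (-38 + 6)/(-28 + 47) = -32/19 ≈ -1.6842)
p(s, a) = (9 + a)/(a + s) (p(s, a) = (9 + (a + 0))/(a + s) = (9 + a)/(a + s))
p(-88, T/27)/(-3349 - 1*(-3746)) = ((9 - 32/19/27)/(-32/19/27 - 88))/(-3349 - 1*(-3746)) = ((9 - 32/19*1/27)/(-32/19*1/27 - 88))/(-3349 + 3746) = ((9 - 32/513)/(-32/513 - 88))/397 = ((4585/513)/(-45176/513))*(1/397) = -513/45176*4585/513*(1/397) = -4585/45176*1/397 = -4585/17934872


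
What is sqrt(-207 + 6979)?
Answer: 2*sqrt(1693) ≈ 82.292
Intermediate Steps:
sqrt(-207 + 6979) = sqrt(6772) = 2*sqrt(1693)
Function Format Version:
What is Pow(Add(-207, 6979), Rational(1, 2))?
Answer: Mul(2, Pow(1693, Rational(1, 2))) ≈ 82.292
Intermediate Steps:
Pow(Add(-207, 6979), Rational(1, 2)) = Pow(6772, Rational(1, 2)) = Mul(2, Pow(1693, Rational(1, 2)))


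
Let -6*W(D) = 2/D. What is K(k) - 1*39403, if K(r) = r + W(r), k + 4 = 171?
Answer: -19657237/501 ≈ -39236.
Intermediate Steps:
W(D) = -1/(3*D)
k = 167 (k = -4 + 171 = 167)
K(r) = r - 1/(3*r)
K(k) - 1*39403 = (167 - ⅓/167) - 1*39403 = (167 - ⅓*1/167) - 39403 = (167 - 1/501) - 39403 = 83666/501 - 39403 = -19657237/501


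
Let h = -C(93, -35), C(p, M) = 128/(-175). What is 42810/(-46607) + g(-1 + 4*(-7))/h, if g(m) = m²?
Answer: 6853905545/5965696 ≈ 1148.9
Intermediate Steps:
C(p, M) = -128/175 (C(p, M) = 128*(-1/175) = -128/175)
h = 128/175 (h = -1*(-128/175) = 128/175 ≈ 0.73143)
42810/(-46607) + g(-1 + 4*(-7))/h = 42810/(-46607) + (-1 + 4*(-7))²/(128/175) = 42810*(-1/46607) + (-1 - 28)²*(175/128) = -42810/46607 + (-29)²*(175/128) = -42810/46607 + 841*(175/128) = -42810/46607 + 147175/128 = 6853905545/5965696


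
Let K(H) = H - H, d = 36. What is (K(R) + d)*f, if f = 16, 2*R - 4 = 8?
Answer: 576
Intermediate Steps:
R = 6 (R = 2 + (½)*8 = 2 + 4 = 6)
K(H) = 0
(K(R) + d)*f = (0 + 36)*16 = 36*16 = 576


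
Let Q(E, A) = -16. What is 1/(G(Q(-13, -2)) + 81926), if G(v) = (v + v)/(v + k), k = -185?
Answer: 201/16467158 ≈ 1.2206e-5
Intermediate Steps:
G(v) = 2*v/(-185 + v) (G(v) = (v + v)/(v - 185) = (2*v)/(-185 + v) = 2*v/(-185 + v))
1/(G(Q(-13, -2)) + 81926) = 1/(2*(-16)/(-185 - 16) + 81926) = 1/(2*(-16)/(-201) + 81926) = 1/(2*(-16)*(-1/201) + 81926) = 1/(32/201 + 81926) = 1/(16467158/201) = 201/16467158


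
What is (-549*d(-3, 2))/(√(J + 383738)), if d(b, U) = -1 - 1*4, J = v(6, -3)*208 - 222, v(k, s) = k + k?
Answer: 2745*√96503/193006 ≈ 4.4182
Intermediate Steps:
v(k, s) = 2*k
J = 2274 (J = (2*6)*208 - 222 = 12*208 - 222 = 2496 - 222 = 2274)
d(b, U) = -5 (d(b, U) = -1 - 4 = -5)
(-549*d(-3, 2))/(√(J + 383738)) = (-549*(-5))/(√(2274 + 383738)) = 2745/(√386012) = 2745/((2*√96503)) = 2745*(√96503/193006) = 2745*√96503/193006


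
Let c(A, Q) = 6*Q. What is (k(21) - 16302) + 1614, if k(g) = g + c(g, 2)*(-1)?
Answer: -14679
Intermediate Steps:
k(g) = -12 + g (k(g) = g + (6*2)*(-1) = g + 12*(-1) = g - 12 = -12 + g)
(k(21) - 16302) + 1614 = ((-12 + 21) - 16302) + 1614 = (9 - 16302) + 1614 = -16293 + 1614 = -14679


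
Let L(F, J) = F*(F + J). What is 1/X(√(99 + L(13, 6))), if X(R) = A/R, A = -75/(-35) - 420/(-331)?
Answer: 2317*√346/7905 ≈ 5.4521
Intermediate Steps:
A = 7905/2317 (A = -75*(-1/35) - 420*(-1/331) = 15/7 + 420/331 = 7905/2317 ≈ 3.4117)
X(R) = 7905/(2317*R)
1/X(√(99 + L(13, 6))) = 1/(7905/(2317*(√(99 + 13*(13 + 6))))) = 1/(7905/(2317*(√(99 + 13*19)))) = 1/(7905/(2317*(√(99 + 247)))) = 1/(7905/(2317*(√346))) = 1/(7905*(√346/346)/2317) = 1/(7905*√346/801682) = 2317*√346/7905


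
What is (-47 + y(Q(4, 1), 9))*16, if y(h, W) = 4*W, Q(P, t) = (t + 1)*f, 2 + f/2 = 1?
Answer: -176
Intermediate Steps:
f = -2 (f = -4 + 2*1 = -4 + 2 = -2)
Q(P, t) = -2 - 2*t (Q(P, t) = (t + 1)*(-2) = (1 + t)*(-2) = -2 - 2*t)
(-47 + y(Q(4, 1), 9))*16 = (-47 + 4*9)*16 = (-47 + 36)*16 = -11*16 = -176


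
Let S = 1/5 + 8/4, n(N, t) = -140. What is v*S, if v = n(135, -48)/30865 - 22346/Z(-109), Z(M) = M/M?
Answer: -1517360746/30865 ≈ -49161.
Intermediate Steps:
Z(M) = 1
S = 11/5 (S = 1*(1/5) + 8*(1/4) = 1/5 + 2 = 11/5 ≈ 2.2000)
v = -137941886/6173 (v = -140/30865 - 22346/1 = -140*1/30865 - 22346*1 = -28/6173 - 22346 = -137941886/6173 ≈ -22346.)
v*S = -137941886/6173*11/5 = -1517360746/30865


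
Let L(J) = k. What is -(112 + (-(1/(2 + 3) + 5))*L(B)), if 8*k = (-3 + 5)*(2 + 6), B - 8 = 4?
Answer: -508/5 ≈ -101.60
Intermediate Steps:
B = 12 (B = 8 + 4 = 12)
k = 2 (k = ((-3 + 5)*(2 + 6))/8 = (2*8)/8 = (⅛)*16 = 2)
L(J) = 2
-(112 + (-(1/(2 + 3) + 5))*L(B)) = -(112 - (1/(2 + 3) + 5)*2) = -(112 - (1/5 + 5)*2) = -(112 - (⅕ + 5)*2) = -(112 - 1*26/5*2) = -(112 - 26/5*2) = -(112 - 52/5) = -1*508/5 = -508/5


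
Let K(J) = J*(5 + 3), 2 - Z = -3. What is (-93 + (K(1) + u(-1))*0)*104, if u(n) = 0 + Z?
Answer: -9672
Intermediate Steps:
Z = 5 (Z = 2 - 1*(-3) = 2 + 3 = 5)
u(n) = 5 (u(n) = 0 + 5 = 5)
K(J) = 8*J (K(J) = J*8 = 8*J)
(-93 + (K(1) + u(-1))*0)*104 = (-93 + (8*1 + 5)*0)*104 = (-93 + (8 + 5)*0)*104 = (-93 + 13*0)*104 = (-93 + 0)*104 = -93*104 = -9672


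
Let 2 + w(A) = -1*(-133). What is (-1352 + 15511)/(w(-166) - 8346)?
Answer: -14159/8215 ≈ -1.7236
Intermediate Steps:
w(A) = 131 (w(A) = -2 - 1*(-133) = -2 + 133 = 131)
(-1352 + 15511)/(w(-166) - 8346) = (-1352 + 15511)/(131 - 8346) = 14159/(-8215) = 14159*(-1/8215) = -14159/8215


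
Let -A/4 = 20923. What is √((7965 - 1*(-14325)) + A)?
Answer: I*√61402 ≈ 247.79*I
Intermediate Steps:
A = -83692 (A = -4*20923 = -83692)
√((7965 - 1*(-14325)) + A) = √((7965 - 1*(-14325)) - 83692) = √((7965 + 14325) - 83692) = √(22290 - 83692) = √(-61402) = I*√61402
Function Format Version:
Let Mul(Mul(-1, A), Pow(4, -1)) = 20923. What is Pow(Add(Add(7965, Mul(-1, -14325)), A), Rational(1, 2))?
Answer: Mul(I, Pow(61402, Rational(1, 2))) ≈ Mul(247.79, I)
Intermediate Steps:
A = -83692 (A = Mul(-4, 20923) = -83692)
Pow(Add(Add(7965, Mul(-1, -14325)), A), Rational(1, 2)) = Pow(Add(Add(7965, Mul(-1, -14325)), -83692), Rational(1, 2)) = Pow(Add(Add(7965, 14325), -83692), Rational(1, 2)) = Pow(Add(22290, -83692), Rational(1, 2)) = Pow(-61402, Rational(1, 2)) = Mul(I, Pow(61402, Rational(1, 2)))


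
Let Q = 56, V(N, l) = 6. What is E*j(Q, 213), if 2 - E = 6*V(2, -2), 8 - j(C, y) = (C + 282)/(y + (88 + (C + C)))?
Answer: -100844/413 ≈ -244.17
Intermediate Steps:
j(C, y) = 8 - (282 + C)/(88 + y + 2*C) (j(C, y) = 8 - (C + 282)/(y + (88 + (C + C))) = 8 - (282 + C)/(y + (88 + 2*C)) = 8 - (282 + C)/(88 + y + 2*C))
E = -34 (E = 2 - 6*6 = 2 - 1*36 = 2 - 36 = -34)
E*j(Q, 213) = -34*(422 + 8*213 + 15*56)/(88 + 213 + 2*56) = -34*(422 + 1704 + 840)/(88 + 213 + 112) = -34*2966/413 = -100844/413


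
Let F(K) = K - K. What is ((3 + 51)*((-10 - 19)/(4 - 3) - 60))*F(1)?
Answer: 0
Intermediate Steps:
F(K) = 0
((3 + 51)*((-10 - 19)/(4 - 3) - 60))*F(1) = ((3 + 51)*((-10 - 19)/(4 - 3) - 60))*0 = (54*(-29/1 - 60))*0 = (54*(-29*1 - 60))*0 = (54*(-29 - 60))*0 = (54*(-89))*0 = -4806*0 = 0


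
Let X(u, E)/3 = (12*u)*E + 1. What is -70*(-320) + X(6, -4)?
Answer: 21539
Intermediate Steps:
X(u, E) = 3 + 36*E*u (X(u, E) = 3*((12*u)*E + 1) = 3*(12*E*u + 1) = 3*(1 + 12*E*u) = 3 + 36*E*u)
-70*(-320) + X(6, -4) = -70*(-320) + (3 + 36*(-4)*6) = 22400 + (3 - 864) = 22400 - 861 = 21539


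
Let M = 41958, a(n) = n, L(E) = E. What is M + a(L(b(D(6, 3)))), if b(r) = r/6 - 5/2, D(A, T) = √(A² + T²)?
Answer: 83911/2 + √5/2 ≈ 41957.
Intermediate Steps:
b(r) = -5/2 + r/6 (b(r) = r*(⅙) - 5*½ = r/6 - 5/2 = -5/2 + r/6)
M + a(L(b(D(6, 3)))) = 41958 + (-5/2 + √(6² + 3²)/6) = 41958 + (-5/2 + √(36 + 9)/6) = 41958 + (-5/2 + √45/6) = 41958 + (-5/2 + (3*√5)/6) = 41958 + (-5/2 + √5/2) = 83911/2 + √5/2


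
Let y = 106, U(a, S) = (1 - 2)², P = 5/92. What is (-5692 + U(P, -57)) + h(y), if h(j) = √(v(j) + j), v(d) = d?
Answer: -5691 + 2*√53 ≈ -5676.4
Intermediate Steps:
P = 5/92 (P = 5*(1/92) = 5/92 ≈ 0.054348)
U(a, S) = 1 (U(a, S) = (-1)² = 1)
h(j) = √2*√j (h(j) = √(j + j) = √(2*j) = √2*√j)
(-5692 + U(P, -57)) + h(y) = (-5692 + 1) + √2*√106 = -5691 + 2*√53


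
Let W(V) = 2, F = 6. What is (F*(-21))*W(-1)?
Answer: -252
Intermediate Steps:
(F*(-21))*W(-1) = (6*(-21))*2 = -126*2 = -252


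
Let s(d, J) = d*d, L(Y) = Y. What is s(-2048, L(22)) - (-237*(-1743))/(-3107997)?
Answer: 1448431629131/345333 ≈ 4.1943e+6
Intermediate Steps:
s(d, J) = d²
s(-2048, L(22)) - (-237*(-1743))/(-3107997) = (-2048)² - (-237*(-1743))/(-3107997) = 4194304 - 413091*(-1)/3107997 = 4194304 - 1*(-45899/345333) = 4194304 + 45899/345333 = 1448431629131/345333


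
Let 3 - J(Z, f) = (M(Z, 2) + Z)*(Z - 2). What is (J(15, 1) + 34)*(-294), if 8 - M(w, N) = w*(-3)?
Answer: 249018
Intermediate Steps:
M(w, N) = 8 + 3*w (M(w, N) = 8 - w*(-3) = 8 - (-3)*w = 8 + 3*w)
J(Z, f) = 3 - (-2 + Z)*(8 + 4*Z) (J(Z, f) = 3 - ((8 + 3*Z) + Z)*(Z - 2) = 3 - (8 + 4*Z)*(-2 + Z) = 3 - (-2 + Z)*(8 + 4*Z))
(J(15, 1) + 34)*(-294) = ((19 - 4*15²) + 34)*(-294) = ((19 - 4*225) + 34)*(-294) = ((19 - 900) + 34)*(-294) = (-881 + 34)*(-294) = -847*(-294) = 249018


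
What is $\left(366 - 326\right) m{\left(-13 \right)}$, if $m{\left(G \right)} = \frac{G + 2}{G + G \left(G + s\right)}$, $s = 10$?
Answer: $- \frac{220}{13} \approx -16.923$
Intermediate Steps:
$m{\left(G \right)} = \frac{2 + G}{G + G \left(10 + G\right)}$ ($m{\left(G \right)} = \frac{G + 2}{G + G \left(G + 10\right)} = \frac{2 + G}{G + G \left(10 + G\right)}$)
$\left(366 - 326\right) m{\left(-13 \right)} = \left(366 - 326\right) \frac{2 - 13}{\left(-13\right) \left(11 - 13\right)} = 40 \left(\left(- \frac{1}{13}\right) \frac{1}{-2} \left(-11\right)\right) = 40 \left(\left(- \frac{1}{13}\right) \left(- \frac{1}{2}\right) \left(-11\right)\right) = 40 \left(- \frac{11}{26}\right) = - \frac{220}{13}$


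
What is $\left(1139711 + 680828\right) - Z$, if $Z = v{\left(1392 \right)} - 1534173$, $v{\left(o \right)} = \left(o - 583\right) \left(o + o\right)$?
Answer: $1102456$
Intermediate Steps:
$v{\left(o \right)} = 2 o \left(-583 + o\right)$ ($v{\left(o \right)} = \left(-583 + o\right) 2 o = 2 o \left(-583 + o\right)$)
$Z = 718083$ ($Z = 2 \cdot 1392 \left(-583 + 1392\right) - 1534173 = 2 \cdot 1392 \cdot 809 - 1534173 = 2252256 - 1534173 = 718083$)
$\left(1139711 + 680828\right) - Z = \left(1139711 + 680828\right) - 718083 = 1820539 - 718083 = 1102456$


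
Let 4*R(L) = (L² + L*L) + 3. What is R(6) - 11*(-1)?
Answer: 119/4 ≈ 29.750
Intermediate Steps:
R(L) = ¾ + L²/2 (R(L) = ((L² + L*L) + 3)/4 = ((L² + L²) + 3)/4 = (2*L² + 3)/4 = (3 + 2*L²)/4 = ¾ + L²/2)
R(6) - 11*(-1) = (¾ + (½)*6²) - 11*(-1) = (¾ + (½)*36) + 11 = (¾ + 18) + 11 = 75/4 + 11 = 119/4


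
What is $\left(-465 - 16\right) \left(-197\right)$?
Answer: $94757$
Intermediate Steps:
$\left(-465 - 16\right) \left(-197\right) = \left(-481\right) \left(-197\right) = 94757$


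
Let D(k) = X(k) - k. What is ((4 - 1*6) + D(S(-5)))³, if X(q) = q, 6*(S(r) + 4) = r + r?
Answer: -8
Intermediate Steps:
S(r) = -4 + r/3 (S(r) = -4 + (r + r)/6 = -4 + (2*r)/6 = -4 + r/3)
D(k) = 0 (D(k) = k - k = 0)
((4 - 1*6) + D(S(-5)))³ = ((4 - 1*6) + 0)³ = ((4 - 6) + 0)³ = (-2 + 0)³ = (-2)³ = -8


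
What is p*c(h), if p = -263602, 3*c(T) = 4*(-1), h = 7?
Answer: 1054408/3 ≈ 3.5147e+5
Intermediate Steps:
c(T) = -4/3 (c(T) = (4*(-1))/3 = (⅓)*(-4) = -4/3)
p*c(h) = -263602*(-4/3) = 1054408/3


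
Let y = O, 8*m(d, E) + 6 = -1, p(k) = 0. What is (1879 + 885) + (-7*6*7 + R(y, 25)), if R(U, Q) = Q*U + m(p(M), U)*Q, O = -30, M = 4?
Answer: 13585/8 ≈ 1698.1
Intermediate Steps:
m(d, E) = -7/8 (m(d, E) = -3/4 + (1/8)*(-1) = -3/4 - 1/8 = -7/8)
y = -30
R(U, Q) = -7*Q/8 + Q*U (R(U, Q) = Q*U - 7*Q/8 = -7*Q/8 + Q*U)
(1879 + 885) + (-7*6*7 + R(y, 25)) = (1879 + 885) + (-7*6*7 + (1/8)*25*(-7 + 8*(-30))) = 2764 + (-42*7 + (1/8)*25*(-7 - 240)) = 2764 + (-294 + (1/8)*25*(-247)) = 2764 + (-294 - 6175/8) = 2764 - 8527/8 = 13585/8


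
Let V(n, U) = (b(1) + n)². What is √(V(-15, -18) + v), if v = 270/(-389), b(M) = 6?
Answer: 3*√1350219/389 ≈ 8.9613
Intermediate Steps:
v = -270/389 (v = 270*(-1/389) = -270/389 ≈ -0.69409)
V(n, U) = (6 + n)²
√(V(-15, -18) + v) = √((6 - 15)² - 270/389) = √((-9)² - 270/389) = √(81 - 270/389) = √(31239/389) = 3*√1350219/389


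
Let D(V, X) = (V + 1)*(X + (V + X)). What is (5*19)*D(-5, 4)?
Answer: -1140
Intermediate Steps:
D(V, X) = (1 + V)*(V + 2*X)
(5*19)*D(-5, 4) = (5*19)*(-5 + (-5)² + 2*4 + 2*(-5)*4) = 95*(-5 + 25 + 8 - 40) = 95*(-12) = -1140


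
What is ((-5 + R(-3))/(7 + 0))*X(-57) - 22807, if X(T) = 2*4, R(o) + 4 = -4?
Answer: -159753/7 ≈ -22822.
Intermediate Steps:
R(o) = -8 (R(o) = -4 - 4 = -8)
X(T) = 8
((-5 + R(-3))/(7 + 0))*X(-57) - 22807 = ((-5 - 8)/(7 + 0))*8 - 22807 = -13/7*8 - 22807 = -104/7 - 22807 = -159753/7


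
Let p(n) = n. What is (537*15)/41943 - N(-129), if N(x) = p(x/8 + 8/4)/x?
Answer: 1191067/14428392 ≈ 0.082550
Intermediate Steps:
N(x) = (2 + x/8)/x (N(x) = (x/8 + 8/4)/x = (x*(⅛) + 8*(¼))/x = (x/8 + 2)/x = (2 + x/8)/x)
(537*15)/41943 - N(-129) = (537*15)/41943 - (16 - 129)/(8*(-129)) = 8055*(1/41943) - (-1)*(-113)/(8*129) = 2685/13981 - 1*113/1032 = 2685/13981 - 113/1032 = 1191067/14428392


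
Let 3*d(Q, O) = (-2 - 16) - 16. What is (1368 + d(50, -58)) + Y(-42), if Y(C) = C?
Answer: 3944/3 ≈ 1314.7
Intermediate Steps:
d(Q, O) = -34/3 (d(Q, O) = ((-2 - 16) - 16)/3 = (-18 - 16)/3 = (⅓)*(-34) = -34/3)
(1368 + d(50, -58)) + Y(-42) = (1368 - 34/3) - 42 = 4070/3 - 42 = 3944/3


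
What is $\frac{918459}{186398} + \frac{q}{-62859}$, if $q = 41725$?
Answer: $\frac{49955957731}{11716791882} \approx 4.2636$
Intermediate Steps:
$\frac{918459}{186398} + \frac{q}{-62859} = \frac{918459}{186398} + \frac{41725}{-62859} = 918459 \cdot \frac{1}{186398} + 41725 \left(- \frac{1}{62859}\right) = \frac{918459}{186398} - \frac{41725}{62859} = \frac{49955957731}{11716791882}$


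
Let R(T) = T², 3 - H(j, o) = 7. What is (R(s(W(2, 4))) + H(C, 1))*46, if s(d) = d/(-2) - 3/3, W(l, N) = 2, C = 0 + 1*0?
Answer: 0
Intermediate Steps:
C = 0 (C = 0 + 0 = 0)
H(j, o) = -4 (H(j, o) = 3 - 1*7 = 3 - 7 = -4)
s(d) = -1 - d/2 (s(d) = d*(-½) - 3*⅓ = -d/2 - 1 = -1 - d/2)
(R(s(W(2, 4))) + H(C, 1))*46 = ((-1 - ½*2)² - 4)*46 = ((-1 - 1)² - 4)*46 = ((-2)² - 4)*46 = (4 - 4)*46 = 0*46 = 0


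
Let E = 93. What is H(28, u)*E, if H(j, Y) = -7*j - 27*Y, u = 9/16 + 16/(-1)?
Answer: 328569/16 ≈ 20536.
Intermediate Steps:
u = -247/16 (u = 9*(1/16) + 16*(-1) = 9/16 - 16 = -247/16 ≈ -15.438)
H(j, Y) = -27*Y - 7*j
H(28, u)*E = (-27*(-247/16) - 7*28)*93 = (6669/16 - 196)*93 = (3533/16)*93 = 328569/16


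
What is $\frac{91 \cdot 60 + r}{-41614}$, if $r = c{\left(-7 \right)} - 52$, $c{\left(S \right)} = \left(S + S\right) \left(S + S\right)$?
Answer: $- \frac{2802}{20807} \approx -0.13467$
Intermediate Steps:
$c{\left(S \right)} = 4 S^{2}$ ($c{\left(S \right)} = 2 S 2 S = 4 S^{2}$)
$r = 144$ ($r = 4 \left(-7\right)^{2} - 52 = 4 \cdot 49 - 52 = 196 - 52 = 144$)
$\frac{91 \cdot 60 + r}{-41614} = \frac{91 \cdot 60 + 144}{-41614} = \left(5460 + 144\right) \left(- \frac{1}{41614}\right) = 5604 \left(- \frac{1}{41614}\right) = - \frac{2802}{20807}$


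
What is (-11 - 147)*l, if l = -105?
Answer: 16590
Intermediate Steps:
(-11 - 147)*l = (-11 - 147)*(-105) = -158*(-105) = 16590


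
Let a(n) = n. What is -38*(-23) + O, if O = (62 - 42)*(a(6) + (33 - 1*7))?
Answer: 1514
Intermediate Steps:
O = 640 (O = (62 - 42)*(6 + (33 - 1*7)) = 20*(6 + (33 - 7)) = 20*(6 + 26) = 20*32 = 640)
-38*(-23) + O = -38*(-23) + 640 = 874 + 640 = 1514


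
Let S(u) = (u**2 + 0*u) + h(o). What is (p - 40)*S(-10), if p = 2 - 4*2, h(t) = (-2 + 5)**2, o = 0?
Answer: -5014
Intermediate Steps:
h(t) = 9 (h(t) = 3**2 = 9)
S(u) = 9 + u**2 (S(u) = (u**2 + 0*u) + 9 = (u**2 + 0) + 9 = u**2 + 9 = 9 + u**2)
p = -6 (p = 2 - 8 = -6)
(p - 40)*S(-10) = (-6 - 40)*(9 + (-10)**2) = -46*(9 + 100) = -46*109 = -5014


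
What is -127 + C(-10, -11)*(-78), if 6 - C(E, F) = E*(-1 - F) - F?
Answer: -7537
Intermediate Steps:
C(E, F) = 6 + F - E*(-1 - F) (C(E, F) = 6 - (E*(-1 - F) - F) = 6 - (-F + E*(-1 - F)) = 6 + (F - E*(-1 - F)) = 6 + F - E*(-1 - F))
-127 + C(-10, -11)*(-78) = -127 + (6 - 10 - 11 - 10*(-11))*(-78) = -127 + (6 - 10 - 11 + 110)*(-78) = -127 + 95*(-78) = -127 - 7410 = -7537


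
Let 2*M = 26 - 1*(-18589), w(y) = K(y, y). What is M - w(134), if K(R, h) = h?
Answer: 18347/2 ≈ 9173.5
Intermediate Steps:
w(y) = y
M = 18615/2 (M = (26 - 1*(-18589))/2 = (26 + 18589)/2 = (1/2)*18615 = 18615/2 ≈ 9307.5)
M - w(134) = 18615/2 - 1*134 = 18615/2 - 134 = 18347/2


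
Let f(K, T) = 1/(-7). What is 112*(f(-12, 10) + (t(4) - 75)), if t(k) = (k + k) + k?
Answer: -7072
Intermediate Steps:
t(k) = 3*k (t(k) = 2*k + k = 3*k)
f(K, T) = -⅐
112*(f(-12, 10) + (t(4) - 75)) = 112*(-⅐ + (3*4 - 75)) = 112*(-⅐ + (12 - 75)) = 112*(-⅐ - 63) = 112*(-442/7) = -7072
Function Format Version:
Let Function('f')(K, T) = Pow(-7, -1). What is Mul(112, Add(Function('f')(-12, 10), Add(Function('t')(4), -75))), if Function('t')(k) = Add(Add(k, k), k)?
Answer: -7072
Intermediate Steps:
Function('t')(k) = Mul(3, k) (Function('t')(k) = Add(Mul(2, k), k) = Mul(3, k))
Function('f')(K, T) = Rational(-1, 7)
Mul(112, Add(Function('f')(-12, 10), Add(Function('t')(4), -75))) = Mul(112, Add(Rational(-1, 7), Add(Mul(3, 4), -75))) = Mul(112, Add(Rational(-1, 7), Add(12, -75))) = Mul(112, Add(Rational(-1, 7), -63)) = Mul(112, Rational(-442, 7)) = -7072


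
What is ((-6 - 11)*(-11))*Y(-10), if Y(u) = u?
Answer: -1870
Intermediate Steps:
((-6 - 11)*(-11))*Y(-10) = ((-6 - 11)*(-11))*(-10) = -17*(-11)*(-10) = 187*(-10) = -1870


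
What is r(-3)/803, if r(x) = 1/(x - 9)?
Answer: -1/9636 ≈ -0.00010378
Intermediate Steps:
r(x) = 1/(-9 + x)
r(-3)/803 = 1/(-9 - 3*803) = (1/803)/(-12) = -1/12*1/803 = -1/9636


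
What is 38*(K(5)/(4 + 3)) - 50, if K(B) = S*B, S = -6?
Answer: -1490/7 ≈ -212.86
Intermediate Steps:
K(B) = -6*B
38*(K(5)/(4 + 3)) - 50 = 38*((-6*5)/(4 + 3)) - 50 = 38*(-30/7) - 50 = -1140/7 - 50 = -1490/7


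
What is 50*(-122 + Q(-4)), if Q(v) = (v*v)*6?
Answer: -1300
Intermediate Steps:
Q(v) = 6*v**2 (Q(v) = v**2*6 = 6*v**2)
50*(-122 + Q(-4)) = 50*(-122 + 6*(-4)**2) = 50*(-122 + 6*16) = 50*(-122 + 96) = 50*(-26) = -1300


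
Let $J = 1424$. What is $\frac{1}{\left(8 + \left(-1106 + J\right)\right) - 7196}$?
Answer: $- \frac{1}{6870} \approx -0.00014556$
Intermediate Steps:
$\frac{1}{\left(8 + \left(-1106 + J\right)\right) - 7196} = \frac{1}{\left(8 + \left(-1106 + 1424\right)\right) - 7196} = \frac{1}{\left(8 + 318\right) - 7196} = \frac{1}{326 - 7196} = \frac{1}{-6870} = - \frac{1}{6870}$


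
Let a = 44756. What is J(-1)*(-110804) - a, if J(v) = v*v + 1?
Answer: -266364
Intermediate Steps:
J(v) = 1 + v² (J(v) = v² + 1 = 1 + v²)
J(-1)*(-110804) - a = (1 + (-1)²)*(-110804) - 1*44756 = (1 + 1)*(-110804) - 44756 = 2*(-110804) - 44756 = -221608 - 44756 = -266364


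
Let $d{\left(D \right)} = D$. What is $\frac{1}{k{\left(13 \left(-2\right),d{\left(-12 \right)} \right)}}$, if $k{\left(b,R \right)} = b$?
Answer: $- \frac{1}{26} \approx -0.038462$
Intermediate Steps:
$\frac{1}{k{\left(13 \left(-2\right),d{\left(-12 \right)} \right)}} = \frac{1}{13 \left(-2\right)} = \frac{1}{-26} = - \frac{1}{26}$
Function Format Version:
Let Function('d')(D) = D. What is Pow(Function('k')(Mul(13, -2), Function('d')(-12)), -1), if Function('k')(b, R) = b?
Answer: Rational(-1, 26) ≈ -0.038462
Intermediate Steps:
Pow(Function('k')(Mul(13, -2), Function('d')(-12)), -1) = Pow(Mul(13, -2), -1) = Pow(-26, -1) = Rational(-1, 26)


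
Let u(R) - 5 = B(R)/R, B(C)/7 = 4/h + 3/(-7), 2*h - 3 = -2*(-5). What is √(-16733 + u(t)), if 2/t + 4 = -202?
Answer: I*√2849795/13 ≈ 129.86*I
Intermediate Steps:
t = -1/103 (t = 2/(-4 - 202) = 2/(-206) = 2*(-1/206) = -1/103 ≈ -0.0097087)
h = 13/2 (h = 3/2 + (-2*(-5))/2 = 3/2 + (½)*10 = 3/2 + 5 = 13/2 ≈ 6.5000)
B(C) = 17/13 (B(C) = 7*(4/(13/2) + 3/(-7)) = 7*(4*(2/13) + 3*(-⅐)) = 7*(8/13 - 3/7) = 7*(17/91) = 17/13)
u(R) = 5 + 17/(13*R)
√(-16733 + u(t)) = √(-16733 + (5 + 17/(13*(-1/103)))) = √(-16733 + (5 + (17/13)*(-103))) = √(-16733 + (5 - 1751/13)) = √(-16733 - 1686/13) = √(-219215/13) = I*√2849795/13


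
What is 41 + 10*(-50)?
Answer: -459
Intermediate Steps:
41 + 10*(-50) = 41 - 500 = -459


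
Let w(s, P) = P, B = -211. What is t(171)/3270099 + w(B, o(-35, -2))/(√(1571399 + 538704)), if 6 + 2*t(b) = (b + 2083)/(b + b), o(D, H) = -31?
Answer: 101/1118373858 - 31*√2110103/2110103 ≈ -0.021341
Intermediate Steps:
t(b) = -3 + (2083 + b)/(4*b) (t(b) = -3 + ((b + 2083)/(b + b))/2 = -3 + ((2083 + b)/((2*b)))/2 = -3 + ((2083 + b)*(1/(2*b)))/2 = -3 + ((2083 + b)/(2*b))/2 = -3 + (2083 + b)/(4*b))
t(171)/3270099 + w(B, o(-35, -2))/(√(1571399 + 538704)) = ((¼)*(2083 - 11*171)/171)/3270099 - 31/√(1571399 + 538704) = ((¼)*(1/171)*(2083 - 1881))*(1/3270099) - 31*√2110103/2110103 = ((¼)*(1/171)*202)*(1/3270099) - 31*√2110103/2110103 = (101/342)*(1/3270099) - 31*√2110103/2110103 = 101/1118373858 - 31*√2110103/2110103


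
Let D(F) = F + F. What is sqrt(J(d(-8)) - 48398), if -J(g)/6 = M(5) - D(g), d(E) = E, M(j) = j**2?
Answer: 2*I*sqrt(12161) ≈ 220.55*I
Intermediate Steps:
D(F) = 2*F
J(g) = -150 + 12*g (J(g) = -6*(5**2 - 2*g) = -6*(25 - 2*g) = -150 + 12*g)
sqrt(J(d(-8)) - 48398) = sqrt((-150 + 12*(-8)) - 48398) = sqrt((-150 - 96) - 48398) = sqrt(-246 - 48398) = sqrt(-48644) = 2*I*sqrt(12161)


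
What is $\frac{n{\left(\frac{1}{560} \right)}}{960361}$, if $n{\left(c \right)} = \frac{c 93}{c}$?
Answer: $\frac{93}{960361} \approx 9.6839 \cdot 10^{-5}$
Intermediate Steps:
$n{\left(c \right)} = 93$ ($n{\left(c \right)} = \frac{93 c}{c} = 93$)
$\frac{n{\left(\frac{1}{560} \right)}}{960361} = \frac{93}{960361}$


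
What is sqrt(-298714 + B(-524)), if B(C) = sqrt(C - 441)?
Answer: sqrt(-298714 + I*sqrt(965)) ≈ 0.028 + 546.55*I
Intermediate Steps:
B(C) = sqrt(-441 + C)
sqrt(-298714 + B(-524)) = sqrt(-298714 + sqrt(-441 - 524)) = sqrt(-298714 + sqrt(-965)) = sqrt(-298714 + I*sqrt(965))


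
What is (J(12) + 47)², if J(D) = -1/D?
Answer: 316969/144 ≈ 2201.2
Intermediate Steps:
(J(12) + 47)² = (-1/12 + 47)² = (563/12)² = 316969/144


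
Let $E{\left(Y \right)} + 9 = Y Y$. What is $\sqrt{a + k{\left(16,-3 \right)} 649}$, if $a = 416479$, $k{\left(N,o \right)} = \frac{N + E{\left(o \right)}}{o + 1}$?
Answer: $\sqrt{411287} \approx 641.32$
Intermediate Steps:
$E{\left(Y \right)} = -9 + Y^{2}$ ($E{\left(Y \right)} = -9 + Y Y = -9 + Y^{2}$)
$k{\left(N,o \right)} = \frac{-9 + N + o^{2}}{1 + o}$ ($k{\left(N,o \right)} = \frac{N + \left(-9 + o^{2}\right)}{o + 1} = \frac{-9 + N + o^{2}}{1 + o}$)
$\sqrt{a + k{\left(16,-3 \right)} 649} = \sqrt{416479 + \frac{-9 + 16 + \left(-3\right)^{2}}{1 - 3} \cdot 649} = \sqrt{416479 + \frac{-9 + 16 + 9}{-2} \cdot 649} = \sqrt{416479 + \left(- \frac{1}{2}\right) 16 \cdot 649} = \sqrt{416479 - 5192} = \sqrt{411287}$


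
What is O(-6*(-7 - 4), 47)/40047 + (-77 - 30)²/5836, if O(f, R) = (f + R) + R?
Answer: 459431863/233714292 ≈ 1.9658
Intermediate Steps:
O(f, R) = f + 2*R (O(f, R) = (R + f) + R = f + 2*R)
O(-6*(-7 - 4), 47)/40047 + (-77 - 30)²/5836 = (-6*(-7 - 4) + 2*47)/40047 + (-77 - 30)²/5836 = (-6*(-11) + 94)*(1/40047) + (-107)²*(1/5836) = (66 + 94)*(1/40047) + 11449*(1/5836) = 160*(1/40047) + 11449/5836 = 160/40047 + 11449/5836 = 459431863/233714292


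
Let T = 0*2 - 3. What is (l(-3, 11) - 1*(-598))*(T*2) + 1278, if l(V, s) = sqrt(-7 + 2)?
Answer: -2310 - 6*I*sqrt(5) ≈ -2310.0 - 13.416*I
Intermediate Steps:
l(V, s) = I*sqrt(5) (l(V, s) = sqrt(-5) = I*sqrt(5))
T = -3 (T = 0 - 3 = -3)
(l(-3, 11) - 1*(-598))*(T*2) + 1278 = (I*sqrt(5) - 1*(-598))*(-3*2) + 1278 = (I*sqrt(5) + 598)*(-6) + 1278 = (598 + I*sqrt(5))*(-6) + 1278 = (-3588 - 6*I*sqrt(5)) + 1278 = -2310 - 6*I*sqrt(5)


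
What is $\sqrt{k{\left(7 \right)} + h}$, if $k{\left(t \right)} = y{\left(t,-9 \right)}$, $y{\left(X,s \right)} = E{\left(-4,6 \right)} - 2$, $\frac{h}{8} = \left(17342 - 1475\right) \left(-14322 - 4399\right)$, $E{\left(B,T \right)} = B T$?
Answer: $i \sqrt{2376368882} \approx 48748.0 i$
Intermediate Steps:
$h = -2376368856$ ($h = 8 \left(17342 - 1475\right) \left(-14322 - 4399\right) = 8 \cdot 15867 \left(-18721\right) = 8 \left(-297046107\right) = -2376368856$)
$y{\left(X,s \right)} = -26$ ($y{\left(X,s \right)} = \left(-4\right) 6 - 2 = -24 - 2 = -26$)
$k{\left(t \right)} = -26$
$\sqrt{k{\left(7 \right)} + h} = \sqrt{-26 - 2376368856} = \sqrt{-2376368882} = i \sqrt{2376368882}$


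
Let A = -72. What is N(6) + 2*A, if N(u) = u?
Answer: -138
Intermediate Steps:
N(6) + 2*A = 6 + 2*(-72) = 6 - 144 = -138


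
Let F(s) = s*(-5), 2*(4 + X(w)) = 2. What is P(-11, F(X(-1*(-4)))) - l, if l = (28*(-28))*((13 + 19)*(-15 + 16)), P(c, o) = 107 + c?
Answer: 25184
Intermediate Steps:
X(w) = -3 (X(w) = -4 + (½)*2 = -4 + 1 = -3)
F(s) = -5*s
l = -25088 ≈ -25088.
P(-11, F(X(-1*(-4)))) - l = (107 - 11) - 1*(-25088) = 96 + 25088 = 25184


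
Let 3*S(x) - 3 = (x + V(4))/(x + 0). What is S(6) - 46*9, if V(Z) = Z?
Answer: -3712/9 ≈ -412.44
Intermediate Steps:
S(x) = 1 + (4 + x)/(3*x) (S(x) = 1 + ((x + 4)/(x + 0))/3 = 1 + ((4 + x)/x)/3 = 1 + (4 + x)/(3*x))
S(6) - 46*9 = (4/3)*(1 + 6)/6 - 46*9 = (4/3)*(⅙)*7 - 414 = 14/9 - 414 = -3712/9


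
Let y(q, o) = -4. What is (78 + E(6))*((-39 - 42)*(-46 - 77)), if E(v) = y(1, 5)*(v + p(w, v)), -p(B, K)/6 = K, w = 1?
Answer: 1972674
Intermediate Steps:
p(B, K) = -6*K
E(v) = 20*v (E(v) = -4*(v - 6*v) = -(-20)*v = 20*v)
(78 + E(6))*((-39 - 42)*(-46 - 77)) = (78 + 20*6)*((-39 - 42)*(-46 - 77)) = (78 + 120)*(-81*(-123)) = 198*9963 = 1972674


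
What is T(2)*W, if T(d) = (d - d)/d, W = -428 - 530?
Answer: 0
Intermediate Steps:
W = -958
T(d) = 0 (T(d) = 0/d = 0)
T(2)*W = 0*(-958) = 0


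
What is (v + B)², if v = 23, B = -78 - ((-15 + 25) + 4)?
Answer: 4761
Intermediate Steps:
B = -92 (B = -78 - (10 + 4) = -78 - 1*14 = -78 - 14 = -92)
(v + B)² = (23 - 92)² = (-69)² = 4761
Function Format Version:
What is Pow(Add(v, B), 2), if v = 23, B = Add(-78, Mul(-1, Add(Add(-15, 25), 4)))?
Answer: 4761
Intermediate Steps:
B = -92 (B = Add(-78, Mul(-1, Add(10, 4))) = Add(-78, Mul(-1, 14)) = Add(-78, -14) = -92)
Pow(Add(v, B), 2) = Pow(Add(23, -92), 2) = Pow(-69, 2) = 4761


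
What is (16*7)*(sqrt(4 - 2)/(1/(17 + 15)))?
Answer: 3584*sqrt(2) ≈ 5068.5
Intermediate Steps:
(16*7)*(sqrt(4 - 2)/(1/(17 + 15))) = 112*(sqrt(2)/(1/32)) = 112*(sqrt(2)*32) = 112*(32*sqrt(2)) = 3584*sqrt(2)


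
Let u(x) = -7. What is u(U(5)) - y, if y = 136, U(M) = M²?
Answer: -143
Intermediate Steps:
u(U(5)) - y = -7 - 1*136 = -7 - 136 = -143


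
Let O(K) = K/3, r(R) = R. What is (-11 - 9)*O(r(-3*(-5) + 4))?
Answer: -380/3 ≈ -126.67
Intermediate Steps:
O(K) = K/3 (O(K) = K*(1/3) = K/3)
(-11 - 9)*O(r(-3*(-5) + 4)) = (-11 - 9)*((-3*(-5) + 4)/3) = -20*(15 + 4)/3 = -20*19/3 = -380/3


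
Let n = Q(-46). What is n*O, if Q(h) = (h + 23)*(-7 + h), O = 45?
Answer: 54855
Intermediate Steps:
Q(h) = (-7 + h)*(23 + h) (Q(h) = (23 + h)*(-7 + h) = (-7 + h)*(23 + h))
n = 1219 (n = -161 + (-46)² + 16*(-46) = -161 + 2116 - 736 = 1219)
n*O = 1219*45 = 54855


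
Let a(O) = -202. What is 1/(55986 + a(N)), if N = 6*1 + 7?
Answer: 1/55784 ≈ 1.7926e-5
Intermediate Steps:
N = 13 (N = 6 + 7 = 13)
1/(55986 + a(N)) = 1/(55986 - 202) = 1/55784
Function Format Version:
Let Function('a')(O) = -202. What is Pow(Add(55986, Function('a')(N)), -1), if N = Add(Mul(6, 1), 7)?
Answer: Rational(1, 55784) ≈ 1.7926e-5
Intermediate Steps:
N = 13 (N = Add(6, 7) = 13)
Pow(Add(55986, Function('a')(N)), -1) = Pow(Add(55986, -202), -1) = Pow(55784, -1) = Rational(1, 55784)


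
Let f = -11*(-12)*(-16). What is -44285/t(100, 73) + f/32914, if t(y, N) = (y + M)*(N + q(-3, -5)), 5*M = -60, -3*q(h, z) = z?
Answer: -315315801/46342912 ≈ -6.8040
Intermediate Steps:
f = -2112 (f = 132*(-16) = -2112)
q(h, z) = -z/3
M = -12 (M = (1/5)*(-60) = -12)
t(y, N) = (-12 + y)*(5/3 + N) (t(y, N) = (y - 12)*(N - 1/3*(-5)) = (-12 + y)*(N + 5/3) = (-12 + y)*(5/3 + N))
-44285/t(100, 73) + f/32914 = -44285/(-20 - 12*73 + (5/3)*100 + 73*100) - 2112/32914 = -44285/(-20 - 876 + 500/3 + 7300) - 2112*1/32914 = -44285/19712/3 - 1056/16457 = -44285*3/19712 - 1056/16457 = -132855/19712 - 1056/16457 = -315315801/46342912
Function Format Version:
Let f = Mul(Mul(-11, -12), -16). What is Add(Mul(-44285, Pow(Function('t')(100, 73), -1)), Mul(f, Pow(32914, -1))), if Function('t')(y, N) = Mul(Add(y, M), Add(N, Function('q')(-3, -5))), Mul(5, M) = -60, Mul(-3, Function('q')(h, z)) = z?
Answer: Rational(-315315801, 46342912) ≈ -6.8040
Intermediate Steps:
f = -2112 (f = Mul(132, -16) = -2112)
Function('q')(h, z) = Mul(Rational(-1, 3), z)
M = -12 (M = Mul(Rational(1, 5), -60) = -12)
Function('t')(y, N) = Mul(Add(-12, y), Add(Rational(5, 3), N)) (Function('t')(y, N) = Mul(Add(y, -12), Add(N, Mul(Rational(-1, 3), -5))) = Mul(Add(-12, y), Add(N, Rational(5, 3))) = Mul(Add(-12, y), Add(Rational(5, 3), N)))
Add(Mul(-44285, Pow(Function('t')(100, 73), -1)), Mul(f, Pow(32914, -1))) = Add(Mul(-44285, Pow(Add(-20, Mul(-12, 73), Mul(Rational(5, 3), 100), Mul(73, 100)), -1)), Mul(-2112, Pow(32914, -1))) = Add(Mul(-44285, Pow(Add(-20, -876, Rational(500, 3), 7300), -1)), Mul(-2112, Rational(1, 32914))) = Add(Mul(-44285, Pow(Rational(19712, 3), -1)), Rational(-1056, 16457)) = Add(Mul(-44285, Rational(3, 19712)), Rational(-1056, 16457)) = Add(Rational(-132855, 19712), Rational(-1056, 16457)) = Rational(-315315801, 46342912)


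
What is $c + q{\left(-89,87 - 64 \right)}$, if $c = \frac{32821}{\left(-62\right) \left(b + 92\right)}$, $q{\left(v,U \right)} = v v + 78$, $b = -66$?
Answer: $\frac{12861567}{1612} \approx 7978.6$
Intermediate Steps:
$q{\left(v,U \right)} = 78 + v^{2}$ ($q{\left(v,U \right)} = v^{2} + 78 = 78 + v^{2}$)
$c = - \frac{32821}{1612}$ ($c = \frac{32821}{\left(-62\right) \left(-66 + 92\right)} = \frac{32821}{\left(-62\right) 26} = \frac{32821}{-1612} = 32821 \left(- \frac{1}{1612}\right) = - \frac{32821}{1612} \approx -20.36$)
$c + q{\left(-89,87 - 64 \right)} = - \frac{32821}{1612} + \left(78 + \left(-89\right)^{2}\right) = - \frac{32821}{1612} + \left(78 + 7921\right) = - \frac{32821}{1612} + 7999 = \frac{12861567}{1612}$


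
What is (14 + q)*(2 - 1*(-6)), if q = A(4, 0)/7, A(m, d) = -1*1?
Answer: 776/7 ≈ 110.86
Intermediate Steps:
A(m, d) = -1
q = -⅐ (q = -1/7 = -1*⅐ = -⅐ ≈ -0.14286)
(14 + q)*(2 - 1*(-6)) = (14 - ⅐)*(2 - 1*(-6)) = 97*(2 + 6)/7 = (97/7)*8 = 776/7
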